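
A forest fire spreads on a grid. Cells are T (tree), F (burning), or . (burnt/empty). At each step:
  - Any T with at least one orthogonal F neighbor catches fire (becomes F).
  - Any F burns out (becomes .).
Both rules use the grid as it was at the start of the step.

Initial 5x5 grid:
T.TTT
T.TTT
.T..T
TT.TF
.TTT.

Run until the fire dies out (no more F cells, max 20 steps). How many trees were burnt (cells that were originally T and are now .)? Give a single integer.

Step 1: +2 fires, +1 burnt (F count now 2)
Step 2: +2 fires, +2 burnt (F count now 2)
Step 3: +3 fires, +2 burnt (F count now 3)
Step 4: +3 fires, +3 burnt (F count now 3)
Step 5: +2 fires, +3 burnt (F count now 2)
Step 6: +2 fires, +2 burnt (F count now 2)
Step 7: +0 fires, +2 burnt (F count now 0)
Fire out after step 7
Initially T: 16, now '.': 23
Total burnt (originally-T cells now '.'): 14

Answer: 14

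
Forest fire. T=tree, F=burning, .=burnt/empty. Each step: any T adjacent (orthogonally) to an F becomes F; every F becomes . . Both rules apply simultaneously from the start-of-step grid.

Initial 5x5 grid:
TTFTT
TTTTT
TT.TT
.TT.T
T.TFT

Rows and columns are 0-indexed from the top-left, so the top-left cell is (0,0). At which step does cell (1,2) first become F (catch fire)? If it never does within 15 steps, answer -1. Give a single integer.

Step 1: cell (1,2)='F' (+5 fires, +2 burnt)
  -> target ignites at step 1
Step 2: cell (1,2)='.' (+6 fires, +5 burnt)
Step 3: cell (1,2)='.' (+6 fires, +6 burnt)
Step 4: cell (1,2)='.' (+1 fires, +6 burnt)
Step 5: cell (1,2)='.' (+0 fires, +1 burnt)
  fire out at step 5

1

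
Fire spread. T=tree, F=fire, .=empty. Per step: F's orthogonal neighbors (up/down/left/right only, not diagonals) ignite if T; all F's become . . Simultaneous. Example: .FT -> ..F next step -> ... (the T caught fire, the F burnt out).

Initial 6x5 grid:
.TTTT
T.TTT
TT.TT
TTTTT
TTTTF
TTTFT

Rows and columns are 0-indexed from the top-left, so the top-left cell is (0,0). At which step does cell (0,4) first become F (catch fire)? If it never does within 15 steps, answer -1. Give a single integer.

Step 1: cell (0,4)='T' (+4 fires, +2 burnt)
Step 2: cell (0,4)='T' (+4 fires, +4 burnt)
Step 3: cell (0,4)='T' (+5 fires, +4 burnt)
Step 4: cell (0,4)='F' (+4 fires, +5 burnt)
  -> target ignites at step 4
Step 5: cell (0,4)='.' (+4 fires, +4 burnt)
Step 6: cell (0,4)='.' (+2 fires, +4 burnt)
Step 7: cell (0,4)='.' (+2 fires, +2 burnt)
Step 8: cell (0,4)='.' (+0 fires, +2 burnt)
  fire out at step 8

4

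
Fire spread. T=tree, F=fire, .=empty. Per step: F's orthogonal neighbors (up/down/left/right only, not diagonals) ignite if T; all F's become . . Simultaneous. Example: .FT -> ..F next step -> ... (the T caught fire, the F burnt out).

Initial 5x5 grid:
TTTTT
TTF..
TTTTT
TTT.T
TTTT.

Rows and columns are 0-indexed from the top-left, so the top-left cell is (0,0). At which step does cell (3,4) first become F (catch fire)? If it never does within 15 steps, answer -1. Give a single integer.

Step 1: cell (3,4)='T' (+3 fires, +1 burnt)
Step 2: cell (3,4)='T' (+6 fires, +3 burnt)
Step 3: cell (3,4)='T' (+6 fires, +6 burnt)
Step 4: cell (3,4)='F' (+4 fires, +6 burnt)
  -> target ignites at step 4
Step 5: cell (3,4)='.' (+1 fires, +4 burnt)
Step 6: cell (3,4)='.' (+0 fires, +1 burnt)
  fire out at step 6

4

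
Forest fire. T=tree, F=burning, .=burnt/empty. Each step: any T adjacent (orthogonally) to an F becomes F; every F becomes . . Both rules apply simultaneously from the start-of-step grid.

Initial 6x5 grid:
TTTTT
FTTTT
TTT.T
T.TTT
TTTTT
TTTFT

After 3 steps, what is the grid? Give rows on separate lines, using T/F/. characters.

Step 1: 6 trees catch fire, 2 burn out
  FTTTT
  .FTTT
  FTT.T
  T.TTT
  TTTFT
  TTF.F
Step 2: 8 trees catch fire, 6 burn out
  .FTTT
  ..FTT
  .FT.T
  F.TFT
  TTF.F
  TF...
Step 3: 8 trees catch fire, 8 burn out
  ..FTT
  ...FT
  ..F.T
  ..F.F
  FF...
  F....

..FTT
...FT
..F.T
..F.F
FF...
F....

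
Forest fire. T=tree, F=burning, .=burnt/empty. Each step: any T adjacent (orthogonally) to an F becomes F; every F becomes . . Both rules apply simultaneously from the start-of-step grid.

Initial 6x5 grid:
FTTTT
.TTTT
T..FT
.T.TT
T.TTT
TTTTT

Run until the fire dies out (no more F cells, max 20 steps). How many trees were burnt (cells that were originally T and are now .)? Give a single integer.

Step 1: +4 fires, +2 burnt (F count now 4)
Step 2: +7 fires, +4 burnt (F count now 7)
Step 3: +4 fires, +7 burnt (F count now 4)
Step 4: +2 fires, +4 burnt (F count now 2)
Step 5: +1 fires, +2 burnt (F count now 1)
Step 6: +1 fires, +1 burnt (F count now 1)
Step 7: +1 fires, +1 burnt (F count now 1)
Step 8: +0 fires, +1 burnt (F count now 0)
Fire out after step 8
Initially T: 22, now '.': 28
Total burnt (originally-T cells now '.'): 20

Answer: 20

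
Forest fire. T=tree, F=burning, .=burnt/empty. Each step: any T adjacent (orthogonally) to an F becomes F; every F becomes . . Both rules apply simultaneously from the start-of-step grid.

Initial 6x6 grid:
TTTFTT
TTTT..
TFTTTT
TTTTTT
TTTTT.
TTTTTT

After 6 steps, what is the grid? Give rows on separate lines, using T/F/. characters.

Step 1: 7 trees catch fire, 2 burn out
  TTF.FT
  TFTF..
  F.FTTT
  TFTTTT
  TTTTT.
  TTTTTT
Step 2: 8 trees catch fire, 7 burn out
  TF...F
  F.F...
  ...FTT
  F.FTTT
  TFTTT.
  TTTTTT
Step 3: 6 trees catch fire, 8 burn out
  F.....
  ......
  ....FT
  ...FTT
  F.FTT.
  TFTTTT
Step 4: 5 trees catch fire, 6 burn out
  ......
  ......
  .....F
  ....FT
  ...FT.
  F.FTTT
Step 5: 3 trees catch fire, 5 burn out
  ......
  ......
  ......
  .....F
  ....F.
  ...FTT
Step 6: 1 trees catch fire, 3 burn out
  ......
  ......
  ......
  ......
  ......
  ....FT

......
......
......
......
......
....FT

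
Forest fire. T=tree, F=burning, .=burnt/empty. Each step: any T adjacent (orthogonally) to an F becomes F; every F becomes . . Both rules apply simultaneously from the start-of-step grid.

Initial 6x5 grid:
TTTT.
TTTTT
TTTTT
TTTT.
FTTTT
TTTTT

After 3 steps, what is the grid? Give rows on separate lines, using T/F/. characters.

Step 1: 3 trees catch fire, 1 burn out
  TTTT.
  TTTTT
  TTTTT
  FTTT.
  .FTTT
  FTTTT
Step 2: 4 trees catch fire, 3 burn out
  TTTT.
  TTTTT
  FTTTT
  .FTT.
  ..FTT
  .FTTT
Step 3: 5 trees catch fire, 4 burn out
  TTTT.
  FTTTT
  .FTTT
  ..FT.
  ...FT
  ..FTT

TTTT.
FTTTT
.FTTT
..FT.
...FT
..FTT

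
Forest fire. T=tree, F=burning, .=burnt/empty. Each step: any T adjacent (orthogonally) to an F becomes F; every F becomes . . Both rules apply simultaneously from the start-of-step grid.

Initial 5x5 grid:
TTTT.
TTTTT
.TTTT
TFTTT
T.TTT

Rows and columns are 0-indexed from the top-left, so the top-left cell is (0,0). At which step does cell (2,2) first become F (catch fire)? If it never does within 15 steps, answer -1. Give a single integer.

Step 1: cell (2,2)='T' (+3 fires, +1 burnt)
Step 2: cell (2,2)='F' (+5 fires, +3 burnt)
  -> target ignites at step 2
Step 3: cell (2,2)='.' (+6 fires, +5 burnt)
Step 4: cell (2,2)='.' (+5 fires, +6 burnt)
Step 5: cell (2,2)='.' (+2 fires, +5 burnt)
Step 6: cell (2,2)='.' (+0 fires, +2 burnt)
  fire out at step 6

2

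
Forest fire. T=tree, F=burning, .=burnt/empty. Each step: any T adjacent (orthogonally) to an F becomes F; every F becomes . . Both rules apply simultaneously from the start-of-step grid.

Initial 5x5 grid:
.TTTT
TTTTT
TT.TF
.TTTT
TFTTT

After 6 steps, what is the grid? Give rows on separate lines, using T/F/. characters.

Step 1: 6 trees catch fire, 2 burn out
  .TTTT
  TTTTF
  TT.F.
  .FTTF
  F.FTT
Step 2: 7 trees catch fire, 6 burn out
  .TTTF
  TTTF.
  TF...
  ..FF.
  ...FF
Step 3: 4 trees catch fire, 7 burn out
  .TTF.
  TFF..
  F....
  .....
  .....
Step 4: 3 trees catch fire, 4 burn out
  .FF..
  F....
  .....
  .....
  .....
Step 5: 0 trees catch fire, 3 burn out
  .....
  .....
  .....
  .....
  .....
Step 6: 0 trees catch fire, 0 burn out
  .....
  .....
  .....
  .....
  .....

.....
.....
.....
.....
.....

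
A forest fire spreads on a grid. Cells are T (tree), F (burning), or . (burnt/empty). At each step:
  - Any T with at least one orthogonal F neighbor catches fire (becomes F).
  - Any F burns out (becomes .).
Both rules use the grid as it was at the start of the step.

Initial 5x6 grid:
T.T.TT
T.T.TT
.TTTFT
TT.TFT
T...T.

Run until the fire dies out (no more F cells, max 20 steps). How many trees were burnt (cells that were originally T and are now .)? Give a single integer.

Step 1: +6 fires, +2 burnt (F count now 6)
Step 2: +3 fires, +6 burnt (F count now 3)
Step 3: +3 fires, +3 burnt (F count now 3)
Step 4: +2 fires, +3 burnt (F count now 2)
Step 5: +1 fires, +2 burnt (F count now 1)
Step 6: +1 fires, +1 burnt (F count now 1)
Step 7: +0 fires, +1 burnt (F count now 0)
Fire out after step 7
Initially T: 18, now '.': 28
Total burnt (originally-T cells now '.'): 16

Answer: 16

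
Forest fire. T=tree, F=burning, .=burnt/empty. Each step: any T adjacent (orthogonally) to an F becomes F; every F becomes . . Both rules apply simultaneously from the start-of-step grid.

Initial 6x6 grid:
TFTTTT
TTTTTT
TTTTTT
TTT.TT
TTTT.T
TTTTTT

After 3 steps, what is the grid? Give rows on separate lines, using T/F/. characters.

Step 1: 3 trees catch fire, 1 burn out
  F.FTTT
  TFTTTT
  TTTTTT
  TTT.TT
  TTTT.T
  TTTTTT
Step 2: 4 trees catch fire, 3 burn out
  ...FTT
  F.FTTT
  TFTTTT
  TTT.TT
  TTTT.T
  TTTTTT
Step 3: 5 trees catch fire, 4 burn out
  ....FT
  ...FTT
  F.FTTT
  TFT.TT
  TTTT.T
  TTTTTT

....FT
...FTT
F.FTTT
TFT.TT
TTTT.T
TTTTTT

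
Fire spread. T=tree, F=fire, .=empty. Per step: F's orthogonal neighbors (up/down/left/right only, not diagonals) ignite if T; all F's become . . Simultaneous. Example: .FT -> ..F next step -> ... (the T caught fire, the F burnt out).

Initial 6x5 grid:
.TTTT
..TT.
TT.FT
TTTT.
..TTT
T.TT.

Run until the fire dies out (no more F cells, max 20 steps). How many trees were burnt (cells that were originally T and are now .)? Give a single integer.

Step 1: +3 fires, +1 burnt (F count now 3)
Step 2: +4 fires, +3 burnt (F count now 4)
Step 3: +6 fires, +4 burnt (F count now 6)
Step 4: +4 fires, +6 burnt (F count now 4)
Step 5: +1 fires, +4 burnt (F count now 1)
Step 6: +0 fires, +1 burnt (F count now 0)
Fire out after step 6
Initially T: 19, now '.': 29
Total burnt (originally-T cells now '.'): 18

Answer: 18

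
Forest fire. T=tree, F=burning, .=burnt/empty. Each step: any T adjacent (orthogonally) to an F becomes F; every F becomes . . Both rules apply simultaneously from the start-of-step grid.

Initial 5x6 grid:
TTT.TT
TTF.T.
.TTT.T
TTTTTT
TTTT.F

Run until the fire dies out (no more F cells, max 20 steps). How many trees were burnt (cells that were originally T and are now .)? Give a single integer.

Answer: 19

Derivation:
Step 1: +4 fires, +2 burnt (F count now 4)
Step 2: +7 fires, +4 burnt (F count now 7)
Step 3: +4 fires, +7 burnt (F count now 4)
Step 4: +3 fires, +4 burnt (F count now 3)
Step 5: +1 fires, +3 burnt (F count now 1)
Step 6: +0 fires, +1 burnt (F count now 0)
Fire out after step 6
Initially T: 22, now '.': 27
Total burnt (originally-T cells now '.'): 19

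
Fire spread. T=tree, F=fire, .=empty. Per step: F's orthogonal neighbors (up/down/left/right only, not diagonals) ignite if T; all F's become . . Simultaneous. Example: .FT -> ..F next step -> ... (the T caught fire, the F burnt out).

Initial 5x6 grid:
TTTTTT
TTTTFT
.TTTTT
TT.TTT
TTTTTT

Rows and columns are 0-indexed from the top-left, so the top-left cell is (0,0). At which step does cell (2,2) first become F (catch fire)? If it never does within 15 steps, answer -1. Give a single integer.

Step 1: cell (2,2)='T' (+4 fires, +1 burnt)
Step 2: cell (2,2)='T' (+6 fires, +4 burnt)
Step 3: cell (2,2)='F' (+6 fires, +6 burnt)
  -> target ignites at step 3
Step 4: cell (2,2)='.' (+5 fires, +6 burnt)
Step 5: cell (2,2)='.' (+3 fires, +5 burnt)
Step 6: cell (2,2)='.' (+2 fires, +3 burnt)
Step 7: cell (2,2)='.' (+1 fires, +2 burnt)
Step 8: cell (2,2)='.' (+0 fires, +1 burnt)
  fire out at step 8

3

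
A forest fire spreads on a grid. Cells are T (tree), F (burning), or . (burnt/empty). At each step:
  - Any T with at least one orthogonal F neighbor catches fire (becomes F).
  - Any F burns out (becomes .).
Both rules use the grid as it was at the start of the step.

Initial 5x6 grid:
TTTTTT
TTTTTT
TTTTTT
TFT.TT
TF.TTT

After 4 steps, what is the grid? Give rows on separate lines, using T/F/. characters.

Step 1: 4 trees catch fire, 2 burn out
  TTTTTT
  TTTTTT
  TFTTTT
  F.F.TT
  F..TTT
Step 2: 3 trees catch fire, 4 burn out
  TTTTTT
  TFTTTT
  F.FTTT
  ....TT
  ...TTT
Step 3: 4 trees catch fire, 3 burn out
  TFTTTT
  F.FTTT
  ...FTT
  ....TT
  ...TTT
Step 4: 4 trees catch fire, 4 burn out
  F.FTTT
  ...FTT
  ....FT
  ....TT
  ...TTT

F.FTTT
...FTT
....FT
....TT
...TTT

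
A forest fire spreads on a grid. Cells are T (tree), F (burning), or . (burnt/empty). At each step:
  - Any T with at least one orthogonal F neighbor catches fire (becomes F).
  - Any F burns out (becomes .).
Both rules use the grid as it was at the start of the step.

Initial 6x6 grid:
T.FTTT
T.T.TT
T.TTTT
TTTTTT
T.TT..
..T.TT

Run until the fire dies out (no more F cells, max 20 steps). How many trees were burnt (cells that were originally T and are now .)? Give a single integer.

Answer: 23

Derivation:
Step 1: +2 fires, +1 burnt (F count now 2)
Step 2: +2 fires, +2 burnt (F count now 2)
Step 3: +4 fires, +2 burnt (F count now 4)
Step 4: +5 fires, +4 burnt (F count now 5)
Step 5: +5 fires, +5 burnt (F count now 5)
Step 6: +3 fires, +5 burnt (F count now 3)
Step 7: +1 fires, +3 burnt (F count now 1)
Step 8: +1 fires, +1 burnt (F count now 1)
Step 9: +0 fires, +1 burnt (F count now 0)
Fire out after step 9
Initially T: 25, now '.': 34
Total burnt (originally-T cells now '.'): 23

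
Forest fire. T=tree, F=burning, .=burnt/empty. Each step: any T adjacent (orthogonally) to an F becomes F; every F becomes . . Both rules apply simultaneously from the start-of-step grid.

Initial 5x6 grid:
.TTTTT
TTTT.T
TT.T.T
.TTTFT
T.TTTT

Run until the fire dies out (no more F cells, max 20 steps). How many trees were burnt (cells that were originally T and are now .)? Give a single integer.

Step 1: +3 fires, +1 burnt (F count now 3)
Step 2: +5 fires, +3 burnt (F count now 5)
Step 3: +4 fires, +5 burnt (F count now 4)
Step 4: +4 fires, +4 burnt (F count now 4)
Step 5: +4 fires, +4 burnt (F count now 4)
Step 6: +2 fires, +4 burnt (F count now 2)
Step 7: +0 fires, +2 burnt (F count now 0)
Fire out after step 7
Initially T: 23, now '.': 29
Total burnt (originally-T cells now '.'): 22

Answer: 22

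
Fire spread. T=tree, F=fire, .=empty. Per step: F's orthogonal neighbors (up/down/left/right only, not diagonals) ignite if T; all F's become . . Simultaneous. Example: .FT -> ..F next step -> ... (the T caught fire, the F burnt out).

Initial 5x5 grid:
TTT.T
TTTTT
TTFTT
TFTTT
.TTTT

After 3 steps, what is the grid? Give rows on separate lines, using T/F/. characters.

Step 1: 6 trees catch fire, 2 burn out
  TTT.T
  TTFTT
  TF.FT
  F.FTT
  .FTTT
Step 2: 7 trees catch fire, 6 burn out
  TTF.T
  TF.FT
  F...F
  ...FT
  ..FTT
Step 3: 5 trees catch fire, 7 burn out
  TF..T
  F...F
  .....
  ....F
  ...FT

TF..T
F...F
.....
....F
...FT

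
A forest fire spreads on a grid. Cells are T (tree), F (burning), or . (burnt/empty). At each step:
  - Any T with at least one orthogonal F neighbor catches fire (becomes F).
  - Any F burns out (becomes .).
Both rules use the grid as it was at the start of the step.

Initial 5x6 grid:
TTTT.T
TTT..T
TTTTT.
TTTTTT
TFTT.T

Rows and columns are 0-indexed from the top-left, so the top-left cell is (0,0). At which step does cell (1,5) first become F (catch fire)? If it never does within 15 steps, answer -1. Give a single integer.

Step 1: cell (1,5)='T' (+3 fires, +1 burnt)
Step 2: cell (1,5)='T' (+4 fires, +3 burnt)
Step 3: cell (1,5)='T' (+4 fires, +4 burnt)
Step 4: cell (1,5)='T' (+5 fires, +4 burnt)
Step 5: cell (1,5)='T' (+4 fires, +5 burnt)
Step 6: cell (1,5)='T' (+2 fires, +4 burnt)
Step 7: cell (1,5)='T' (+0 fires, +2 burnt)
  fire out at step 7
Target never catches fire within 15 steps

-1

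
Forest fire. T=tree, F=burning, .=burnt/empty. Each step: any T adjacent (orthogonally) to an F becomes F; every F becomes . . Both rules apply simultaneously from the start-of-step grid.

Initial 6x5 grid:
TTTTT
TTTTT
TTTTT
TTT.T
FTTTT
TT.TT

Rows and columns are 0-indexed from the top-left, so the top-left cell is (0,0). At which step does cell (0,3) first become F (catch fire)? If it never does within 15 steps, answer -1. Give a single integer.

Step 1: cell (0,3)='T' (+3 fires, +1 burnt)
Step 2: cell (0,3)='T' (+4 fires, +3 burnt)
Step 3: cell (0,3)='T' (+4 fires, +4 burnt)
Step 4: cell (0,3)='T' (+5 fires, +4 burnt)
Step 5: cell (0,3)='T' (+5 fires, +5 burnt)
Step 6: cell (0,3)='T' (+3 fires, +5 burnt)
Step 7: cell (0,3)='F' (+2 fires, +3 burnt)
  -> target ignites at step 7
Step 8: cell (0,3)='.' (+1 fires, +2 burnt)
Step 9: cell (0,3)='.' (+0 fires, +1 burnt)
  fire out at step 9

7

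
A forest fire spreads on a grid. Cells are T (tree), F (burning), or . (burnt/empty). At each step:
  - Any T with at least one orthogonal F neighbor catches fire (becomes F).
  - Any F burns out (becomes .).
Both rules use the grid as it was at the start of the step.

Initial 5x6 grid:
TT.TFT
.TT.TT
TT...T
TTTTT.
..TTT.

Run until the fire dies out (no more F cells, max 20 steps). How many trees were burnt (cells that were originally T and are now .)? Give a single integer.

Step 1: +3 fires, +1 burnt (F count now 3)
Step 2: +1 fires, +3 burnt (F count now 1)
Step 3: +1 fires, +1 burnt (F count now 1)
Step 4: +0 fires, +1 burnt (F count now 0)
Fire out after step 4
Initially T: 19, now '.': 16
Total burnt (originally-T cells now '.'): 5

Answer: 5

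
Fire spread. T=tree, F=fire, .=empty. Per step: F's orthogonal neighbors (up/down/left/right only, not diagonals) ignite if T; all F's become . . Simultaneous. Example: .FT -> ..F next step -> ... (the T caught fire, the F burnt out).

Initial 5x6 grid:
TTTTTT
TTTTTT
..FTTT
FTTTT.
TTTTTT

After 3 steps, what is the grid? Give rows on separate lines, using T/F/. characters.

Step 1: 5 trees catch fire, 2 burn out
  TTTTTT
  TTFTTT
  ...FTT
  .FFTT.
  FTTTTT
Step 2: 7 trees catch fire, 5 burn out
  TTFTTT
  TF.FTT
  ....FT
  ...FT.
  .FFTTT
Step 3: 7 trees catch fire, 7 burn out
  TF.FTT
  F...FT
  .....F
  ....F.
  ...FTT

TF.FTT
F...FT
.....F
....F.
...FTT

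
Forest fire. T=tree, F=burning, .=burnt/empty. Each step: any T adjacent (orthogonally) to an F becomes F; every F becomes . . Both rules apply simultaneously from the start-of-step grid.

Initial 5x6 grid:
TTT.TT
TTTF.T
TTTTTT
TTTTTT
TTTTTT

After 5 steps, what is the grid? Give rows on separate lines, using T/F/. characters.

Step 1: 2 trees catch fire, 1 burn out
  TTT.TT
  TTF..T
  TTTFTT
  TTTTTT
  TTTTTT
Step 2: 5 trees catch fire, 2 burn out
  TTF.TT
  TF...T
  TTF.FT
  TTTFTT
  TTTTTT
Step 3: 7 trees catch fire, 5 burn out
  TF..TT
  F....T
  TF...F
  TTF.FT
  TTTFTT
Step 4: 7 trees catch fire, 7 burn out
  F...TT
  .....F
  F.....
  TF...F
  TTF.FT
Step 5: 4 trees catch fire, 7 burn out
  ....TF
  ......
  ......
  F.....
  TF...F

....TF
......
......
F.....
TF...F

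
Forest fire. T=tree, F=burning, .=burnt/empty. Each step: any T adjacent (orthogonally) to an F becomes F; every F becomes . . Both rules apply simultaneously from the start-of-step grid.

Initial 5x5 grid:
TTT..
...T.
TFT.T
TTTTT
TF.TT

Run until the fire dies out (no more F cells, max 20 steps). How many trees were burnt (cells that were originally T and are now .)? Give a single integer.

Answer: 11

Derivation:
Step 1: +4 fires, +2 burnt (F count now 4)
Step 2: +2 fires, +4 burnt (F count now 2)
Step 3: +1 fires, +2 burnt (F count now 1)
Step 4: +2 fires, +1 burnt (F count now 2)
Step 5: +2 fires, +2 burnt (F count now 2)
Step 6: +0 fires, +2 burnt (F count now 0)
Fire out after step 6
Initially T: 15, now '.': 21
Total burnt (originally-T cells now '.'): 11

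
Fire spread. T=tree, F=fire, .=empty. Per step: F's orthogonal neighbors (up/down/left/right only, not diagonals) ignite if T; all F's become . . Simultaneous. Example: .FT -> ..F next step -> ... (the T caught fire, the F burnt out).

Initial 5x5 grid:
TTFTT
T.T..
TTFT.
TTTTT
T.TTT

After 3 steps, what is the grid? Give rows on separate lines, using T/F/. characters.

Step 1: 6 trees catch fire, 2 burn out
  TF.FT
  T.F..
  TF.F.
  TTFTT
  T.TTT
Step 2: 6 trees catch fire, 6 burn out
  F...F
  T....
  F....
  TF.FT
  T.FTT
Step 3: 4 trees catch fire, 6 burn out
  .....
  F....
  .....
  F...F
  T..FT

.....
F....
.....
F...F
T..FT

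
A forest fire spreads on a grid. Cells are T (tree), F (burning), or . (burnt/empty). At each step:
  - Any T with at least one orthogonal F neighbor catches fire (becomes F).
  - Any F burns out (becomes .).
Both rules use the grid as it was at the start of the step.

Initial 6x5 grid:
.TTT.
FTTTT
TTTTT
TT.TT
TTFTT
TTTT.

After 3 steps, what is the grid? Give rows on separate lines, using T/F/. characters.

Step 1: 5 trees catch fire, 2 burn out
  .TTT.
  .FTTT
  FTTTT
  TT.TT
  TF.FT
  TTFT.
Step 2: 10 trees catch fire, 5 burn out
  .FTT.
  ..FTT
  .FTTT
  FF.FT
  F...F
  TF.F.
Step 3: 6 trees catch fire, 10 burn out
  ..FT.
  ...FT
  ..FFT
  ....F
  .....
  F....

..FT.
...FT
..FFT
....F
.....
F....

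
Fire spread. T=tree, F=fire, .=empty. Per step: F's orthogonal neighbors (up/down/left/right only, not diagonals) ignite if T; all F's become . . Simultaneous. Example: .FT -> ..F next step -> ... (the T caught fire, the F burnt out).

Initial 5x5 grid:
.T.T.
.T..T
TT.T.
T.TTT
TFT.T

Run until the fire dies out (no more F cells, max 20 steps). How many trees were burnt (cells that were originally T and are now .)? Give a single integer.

Step 1: +2 fires, +1 burnt (F count now 2)
Step 2: +2 fires, +2 burnt (F count now 2)
Step 3: +2 fires, +2 burnt (F count now 2)
Step 4: +3 fires, +2 burnt (F count now 3)
Step 5: +2 fires, +3 burnt (F count now 2)
Step 6: +1 fires, +2 burnt (F count now 1)
Step 7: +0 fires, +1 burnt (F count now 0)
Fire out after step 7
Initially T: 14, now '.': 23
Total burnt (originally-T cells now '.'): 12

Answer: 12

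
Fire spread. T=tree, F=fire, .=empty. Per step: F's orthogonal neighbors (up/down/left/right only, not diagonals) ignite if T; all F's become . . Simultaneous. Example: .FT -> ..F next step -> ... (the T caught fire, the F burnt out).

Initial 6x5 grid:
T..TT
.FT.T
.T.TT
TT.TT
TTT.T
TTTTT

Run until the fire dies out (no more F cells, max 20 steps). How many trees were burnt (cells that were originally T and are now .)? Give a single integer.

Answer: 20

Derivation:
Step 1: +2 fires, +1 burnt (F count now 2)
Step 2: +1 fires, +2 burnt (F count now 1)
Step 3: +2 fires, +1 burnt (F count now 2)
Step 4: +3 fires, +2 burnt (F count now 3)
Step 5: +2 fires, +3 burnt (F count now 2)
Step 6: +1 fires, +2 burnt (F count now 1)
Step 7: +1 fires, +1 burnt (F count now 1)
Step 8: +1 fires, +1 burnt (F count now 1)
Step 9: +1 fires, +1 burnt (F count now 1)
Step 10: +2 fires, +1 burnt (F count now 2)
Step 11: +2 fires, +2 burnt (F count now 2)
Step 12: +1 fires, +2 burnt (F count now 1)
Step 13: +1 fires, +1 burnt (F count now 1)
Step 14: +0 fires, +1 burnt (F count now 0)
Fire out after step 14
Initially T: 21, now '.': 29
Total burnt (originally-T cells now '.'): 20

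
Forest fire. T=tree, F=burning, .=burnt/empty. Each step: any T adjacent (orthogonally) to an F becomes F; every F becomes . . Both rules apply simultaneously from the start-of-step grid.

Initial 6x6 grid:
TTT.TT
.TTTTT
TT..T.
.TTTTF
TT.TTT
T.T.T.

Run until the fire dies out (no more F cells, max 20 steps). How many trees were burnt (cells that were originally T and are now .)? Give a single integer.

Step 1: +2 fires, +1 burnt (F count now 2)
Step 2: +3 fires, +2 burnt (F count now 3)
Step 3: +4 fires, +3 burnt (F count now 4)
Step 4: +4 fires, +4 burnt (F count now 4)
Step 5: +4 fires, +4 burnt (F count now 4)
Step 6: +4 fires, +4 burnt (F count now 4)
Step 7: +2 fires, +4 burnt (F count now 2)
Step 8: +1 fires, +2 burnt (F count now 1)
Step 9: +0 fires, +1 burnt (F count now 0)
Fire out after step 9
Initially T: 25, now '.': 35
Total burnt (originally-T cells now '.'): 24

Answer: 24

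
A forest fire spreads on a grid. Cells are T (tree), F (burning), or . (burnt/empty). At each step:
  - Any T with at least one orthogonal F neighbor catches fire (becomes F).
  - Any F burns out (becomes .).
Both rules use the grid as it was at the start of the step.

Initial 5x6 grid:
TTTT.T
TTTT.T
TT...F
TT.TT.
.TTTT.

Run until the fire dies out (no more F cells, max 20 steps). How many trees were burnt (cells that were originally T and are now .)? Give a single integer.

Step 1: +1 fires, +1 burnt (F count now 1)
Step 2: +1 fires, +1 burnt (F count now 1)
Step 3: +0 fires, +1 burnt (F count now 0)
Fire out after step 3
Initially T: 20, now '.': 12
Total burnt (originally-T cells now '.'): 2

Answer: 2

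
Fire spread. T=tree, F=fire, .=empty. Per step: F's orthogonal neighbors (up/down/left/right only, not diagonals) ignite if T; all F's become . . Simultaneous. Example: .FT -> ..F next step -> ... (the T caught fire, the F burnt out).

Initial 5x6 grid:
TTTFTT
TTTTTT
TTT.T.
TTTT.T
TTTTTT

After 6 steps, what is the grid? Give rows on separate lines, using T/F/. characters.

Step 1: 3 trees catch fire, 1 burn out
  TTF.FT
  TTTFTT
  TTT.T.
  TTTT.T
  TTTTTT
Step 2: 4 trees catch fire, 3 burn out
  TF...F
  TTF.FT
  TTT.T.
  TTTT.T
  TTTTTT
Step 3: 5 trees catch fire, 4 burn out
  F.....
  TF...F
  TTF.F.
  TTTT.T
  TTTTTT
Step 4: 3 trees catch fire, 5 burn out
  ......
  F.....
  TF....
  TTFT.T
  TTTTTT
Step 5: 4 trees catch fire, 3 burn out
  ......
  ......
  F.....
  TF.F.T
  TTFTTT
Step 6: 3 trees catch fire, 4 burn out
  ......
  ......
  ......
  F....T
  TF.FTT

......
......
......
F....T
TF.FTT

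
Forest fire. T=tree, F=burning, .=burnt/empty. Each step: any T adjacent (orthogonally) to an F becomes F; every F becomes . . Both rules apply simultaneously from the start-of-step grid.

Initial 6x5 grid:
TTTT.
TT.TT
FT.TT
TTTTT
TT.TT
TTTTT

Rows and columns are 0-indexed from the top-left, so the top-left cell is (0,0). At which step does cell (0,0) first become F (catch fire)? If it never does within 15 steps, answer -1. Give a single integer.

Step 1: cell (0,0)='T' (+3 fires, +1 burnt)
Step 2: cell (0,0)='F' (+4 fires, +3 burnt)
  -> target ignites at step 2
Step 3: cell (0,0)='.' (+4 fires, +4 burnt)
Step 4: cell (0,0)='.' (+3 fires, +4 burnt)
Step 5: cell (0,0)='.' (+5 fires, +3 burnt)
Step 6: cell (0,0)='.' (+4 fires, +5 burnt)
Step 7: cell (0,0)='.' (+2 fires, +4 burnt)
Step 8: cell (0,0)='.' (+0 fires, +2 burnt)
  fire out at step 8

2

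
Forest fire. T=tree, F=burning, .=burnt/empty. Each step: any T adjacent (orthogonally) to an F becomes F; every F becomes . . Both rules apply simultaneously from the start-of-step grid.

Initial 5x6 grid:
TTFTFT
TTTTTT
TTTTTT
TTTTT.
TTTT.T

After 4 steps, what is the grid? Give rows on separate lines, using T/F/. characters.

Step 1: 5 trees catch fire, 2 burn out
  TF.F.F
  TTFTFT
  TTTTTT
  TTTTT.
  TTTT.T
Step 2: 6 trees catch fire, 5 burn out
  F.....
  TF.F.F
  TTFTFT
  TTTTT.
  TTTT.T
Step 3: 6 trees catch fire, 6 burn out
  ......
  F.....
  TF.F.F
  TTFTF.
  TTTT.T
Step 4: 4 trees catch fire, 6 burn out
  ......
  ......
  F.....
  TF.F..
  TTFT.T

......
......
F.....
TF.F..
TTFT.T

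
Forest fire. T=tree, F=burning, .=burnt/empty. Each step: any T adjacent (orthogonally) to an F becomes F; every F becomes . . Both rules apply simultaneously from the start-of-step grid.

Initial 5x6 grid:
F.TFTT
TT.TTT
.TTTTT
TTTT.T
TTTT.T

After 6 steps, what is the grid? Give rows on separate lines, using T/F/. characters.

Step 1: 4 trees catch fire, 2 burn out
  ..F.FT
  FT.FTT
  .TTTTT
  TTTT.T
  TTTT.T
Step 2: 4 trees catch fire, 4 burn out
  .....F
  .F..FT
  .TTFTT
  TTTT.T
  TTTT.T
Step 3: 5 trees catch fire, 4 burn out
  ......
  .....F
  .FF.FT
  TTTF.T
  TTTT.T
Step 4: 4 trees catch fire, 5 burn out
  ......
  ......
  .....F
  TFF..T
  TTTF.T
Step 5: 4 trees catch fire, 4 burn out
  ......
  ......
  ......
  F....F
  TFF..T
Step 6: 2 trees catch fire, 4 burn out
  ......
  ......
  ......
  ......
  F....F

......
......
......
......
F....F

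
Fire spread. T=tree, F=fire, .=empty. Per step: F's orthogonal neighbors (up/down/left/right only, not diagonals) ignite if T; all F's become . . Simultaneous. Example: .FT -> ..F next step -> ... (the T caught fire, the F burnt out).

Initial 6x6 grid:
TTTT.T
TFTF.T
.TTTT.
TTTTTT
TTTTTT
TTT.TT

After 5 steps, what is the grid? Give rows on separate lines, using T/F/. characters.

Step 1: 6 trees catch fire, 2 burn out
  TFTF.T
  F.F..T
  .FTFT.
  TTTTTT
  TTTTTT
  TTT.TT
Step 2: 6 trees catch fire, 6 burn out
  F.F..T
  .....T
  ..F.F.
  TFTFTT
  TTTTTT
  TTT.TT
Step 3: 5 trees catch fire, 6 burn out
  .....T
  .....T
  ......
  F.F.FT
  TFTFTT
  TTT.TT
Step 4: 5 trees catch fire, 5 burn out
  .....T
  .....T
  ......
  .....F
  F.F.FT
  TFT.TT
Step 5: 4 trees catch fire, 5 burn out
  .....T
  .....T
  ......
  ......
  .....F
  F.F.FT

.....T
.....T
......
......
.....F
F.F.FT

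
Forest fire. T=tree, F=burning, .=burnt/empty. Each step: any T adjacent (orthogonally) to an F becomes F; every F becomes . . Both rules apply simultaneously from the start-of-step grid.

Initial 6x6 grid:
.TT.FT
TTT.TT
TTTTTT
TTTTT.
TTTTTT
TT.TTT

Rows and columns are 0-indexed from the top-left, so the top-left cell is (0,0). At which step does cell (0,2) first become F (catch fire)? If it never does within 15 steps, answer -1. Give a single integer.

Step 1: cell (0,2)='T' (+2 fires, +1 burnt)
Step 2: cell (0,2)='T' (+2 fires, +2 burnt)
Step 3: cell (0,2)='T' (+3 fires, +2 burnt)
Step 4: cell (0,2)='T' (+3 fires, +3 burnt)
Step 5: cell (0,2)='T' (+6 fires, +3 burnt)
Step 6: cell (0,2)='F' (+7 fires, +6 burnt)
  -> target ignites at step 6
Step 7: cell (0,2)='.' (+4 fires, +7 burnt)
Step 8: cell (0,2)='.' (+2 fires, +4 burnt)
Step 9: cell (0,2)='.' (+1 fires, +2 burnt)
Step 10: cell (0,2)='.' (+0 fires, +1 burnt)
  fire out at step 10

6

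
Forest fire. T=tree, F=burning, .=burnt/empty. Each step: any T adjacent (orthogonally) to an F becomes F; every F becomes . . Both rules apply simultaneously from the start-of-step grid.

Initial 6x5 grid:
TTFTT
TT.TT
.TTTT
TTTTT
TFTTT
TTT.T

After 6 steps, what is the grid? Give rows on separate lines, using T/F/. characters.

Step 1: 6 trees catch fire, 2 burn out
  TF.FT
  TT.TT
  .TTTT
  TFTTT
  F.FTT
  TFT.T
Step 2: 10 trees catch fire, 6 burn out
  F...F
  TF.FT
  .FTTT
  F.FTT
  ...FT
  F.F.T
Step 3: 6 trees catch fire, 10 burn out
  .....
  F...F
  ..FFT
  ...FT
  ....F
  ....T
Step 4: 3 trees catch fire, 6 burn out
  .....
  .....
  ....F
  ....F
  .....
  ....F
Step 5: 0 trees catch fire, 3 burn out
  .....
  .....
  .....
  .....
  .....
  .....
Step 6: 0 trees catch fire, 0 burn out
  .....
  .....
  .....
  .....
  .....
  .....

.....
.....
.....
.....
.....
.....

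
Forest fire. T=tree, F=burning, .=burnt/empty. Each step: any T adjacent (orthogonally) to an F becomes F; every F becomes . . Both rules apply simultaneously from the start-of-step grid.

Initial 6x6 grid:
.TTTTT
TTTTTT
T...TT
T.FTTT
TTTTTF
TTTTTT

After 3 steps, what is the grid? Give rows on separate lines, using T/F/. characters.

Step 1: 5 trees catch fire, 2 burn out
  .TTTTT
  TTTTTT
  T...TT
  T..FTF
  TTFTF.
  TTTTTF
Step 2: 6 trees catch fire, 5 burn out
  .TTTTT
  TTTTTT
  T...TF
  T...F.
  TF.F..
  TTFTF.
Step 3: 5 trees catch fire, 6 burn out
  .TTTTT
  TTTTTF
  T...F.
  T.....
  F.....
  TF.F..

.TTTTT
TTTTTF
T...F.
T.....
F.....
TF.F..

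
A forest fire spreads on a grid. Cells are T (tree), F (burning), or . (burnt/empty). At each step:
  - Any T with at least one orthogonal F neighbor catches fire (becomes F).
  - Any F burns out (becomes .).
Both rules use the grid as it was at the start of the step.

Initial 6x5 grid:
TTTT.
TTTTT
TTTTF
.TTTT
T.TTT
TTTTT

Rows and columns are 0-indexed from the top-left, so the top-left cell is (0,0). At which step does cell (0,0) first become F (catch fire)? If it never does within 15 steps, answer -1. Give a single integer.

Step 1: cell (0,0)='T' (+3 fires, +1 burnt)
Step 2: cell (0,0)='T' (+4 fires, +3 burnt)
Step 3: cell (0,0)='T' (+6 fires, +4 burnt)
Step 4: cell (0,0)='T' (+6 fires, +6 burnt)
Step 5: cell (0,0)='T' (+3 fires, +6 burnt)
Step 6: cell (0,0)='F' (+2 fires, +3 burnt)
  -> target ignites at step 6
Step 7: cell (0,0)='.' (+1 fires, +2 burnt)
Step 8: cell (0,0)='.' (+1 fires, +1 burnt)
Step 9: cell (0,0)='.' (+0 fires, +1 burnt)
  fire out at step 9

6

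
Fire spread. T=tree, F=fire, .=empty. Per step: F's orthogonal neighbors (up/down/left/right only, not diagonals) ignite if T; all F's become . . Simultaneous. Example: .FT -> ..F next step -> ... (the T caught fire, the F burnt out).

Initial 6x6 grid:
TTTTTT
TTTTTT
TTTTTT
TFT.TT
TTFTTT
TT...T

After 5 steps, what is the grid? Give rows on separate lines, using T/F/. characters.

Step 1: 5 trees catch fire, 2 burn out
  TTTTTT
  TTTTTT
  TFTTTT
  F.F.TT
  TF.FTT
  TT...T
Step 2: 6 trees catch fire, 5 burn out
  TTTTTT
  TFTTTT
  F.FTTT
  ....TT
  F...FT
  TF...T
Step 3: 7 trees catch fire, 6 burn out
  TFTTTT
  F.FTTT
  ...FTT
  ....FT
  .....F
  F....T
Step 4: 6 trees catch fire, 7 burn out
  F.FTTT
  ...FTT
  ....FT
  .....F
  ......
  .....F
Step 5: 3 trees catch fire, 6 burn out
  ...FTT
  ....FT
  .....F
  ......
  ......
  ......

...FTT
....FT
.....F
......
......
......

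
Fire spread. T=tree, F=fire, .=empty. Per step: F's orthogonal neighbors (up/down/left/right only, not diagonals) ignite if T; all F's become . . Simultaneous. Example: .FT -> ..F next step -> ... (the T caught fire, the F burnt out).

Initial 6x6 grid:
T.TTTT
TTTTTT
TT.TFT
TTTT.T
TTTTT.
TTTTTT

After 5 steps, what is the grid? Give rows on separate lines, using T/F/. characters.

Step 1: 3 trees catch fire, 1 burn out
  T.TTTT
  TTTTFT
  TT.F.F
  TTTT.T
  TTTTT.
  TTTTTT
Step 2: 5 trees catch fire, 3 burn out
  T.TTFT
  TTTF.F
  TT....
  TTTF.F
  TTTTT.
  TTTTTT
Step 3: 5 trees catch fire, 5 burn out
  T.TF.F
  TTF...
  TT....
  TTF...
  TTTFT.
  TTTTTT
Step 4: 6 trees catch fire, 5 burn out
  T.F...
  TF....
  TT....
  TF....
  TTF.F.
  TTTFTT
Step 5: 6 trees catch fire, 6 burn out
  T.....
  F.....
  TF....
  F.....
  TF....
  TTF.FT

T.....
F.....
TF....
F.....
TF....
TTF.FT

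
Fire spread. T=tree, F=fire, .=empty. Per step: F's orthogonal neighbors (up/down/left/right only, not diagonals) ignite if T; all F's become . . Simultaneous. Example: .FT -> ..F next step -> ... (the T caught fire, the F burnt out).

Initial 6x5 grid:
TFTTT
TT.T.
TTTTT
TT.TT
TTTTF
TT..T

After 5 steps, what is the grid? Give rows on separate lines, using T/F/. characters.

Step 1: 6 trees catch fire, 2 burn out
  F.FTT
  TF.T.
  TTTTT
  TT.TF
  TTTF.
  TT..F
Step 2: 6 trees catch fire, 6 burn out
  ...FT
  F..T.
  TFTTF
  TT.F.
  TTF..
  TT...
Step 3: 7 trees catch fire, 6 burn out
  ....F
  ...F.
  F.FF.
  TF...
  TF...
  TT...
Step 4: 3 trees catch fire, 7 burn out
  .....
  .....
  .....
  F....
  F....
  TF...
Step 5: 1 trees catch fire, 3 burn out
  .....
  .....
  .....
  .....
  .....
  F....

.....
.....
.....
.....
.....
F....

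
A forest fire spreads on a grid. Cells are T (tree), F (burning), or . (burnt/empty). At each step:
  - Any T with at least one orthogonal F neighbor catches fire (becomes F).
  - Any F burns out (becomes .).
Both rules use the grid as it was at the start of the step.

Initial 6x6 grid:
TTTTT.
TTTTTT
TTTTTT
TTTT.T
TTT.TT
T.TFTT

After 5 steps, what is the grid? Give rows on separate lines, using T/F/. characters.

Step 1: 2 trees catch fire, 1 burn out
  TTTTT.
  TTTTTT
  TTTTTT
  TTTT.T
  TTT.TT
  T.F.FT
Step 2: 3 trees catch fire, 2 burn out
  TTTTT.
  TTTTTT
  TTTTTT
  TTTT.T
  TTF.FT
  T....F
Step 3: 3 trees catch fire, 3 burn out
  TTTTT.
  TTTTTT
  TTTTTT
  TTFT.T
  TF...F
  T.....
Step 4: 5 trees catch fire, 3 burn out
  TTTTT.
  TTTTTT
  TTFTTT
  TF.F.F
  F.....
  T.....
Step 5: 6 trees catch fire, 5 burn out
  TTTTT.
  TTFTTT
  TF.FTF
  F.....
  ......
  F.....

TTTTT.
TTFTTT
TF.FTF
F.....
......
F.....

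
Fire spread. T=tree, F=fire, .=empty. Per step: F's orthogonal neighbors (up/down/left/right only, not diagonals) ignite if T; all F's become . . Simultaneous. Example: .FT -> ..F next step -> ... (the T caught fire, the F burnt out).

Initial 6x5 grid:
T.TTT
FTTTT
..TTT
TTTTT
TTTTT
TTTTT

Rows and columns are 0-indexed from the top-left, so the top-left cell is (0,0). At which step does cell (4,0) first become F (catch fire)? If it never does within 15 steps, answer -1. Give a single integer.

Step 1: cell (4,0)='T' (+2 fires, +1 burnt)
Step 2: cell (4,0)='T' (+1 fires, +2 burnt)
Step 3: cell (4,0)='T' (+3 fires, +1 burnt)
Step 4: cell (4,0)='T' (+4 fires, +3 burnt)
Step 5: cell (4,0)='T' (+5 fires, +4 burnt)
Step 6: cell (4,0)='T' (+5 fires, +5 burnt)
Step 7: cell (4,0)='F' (+4 fires, +5 burnt)
  -> target ignites at step 7
Step 8: cell (4,0)='.' (+2 fires, +4 burnt)
Step 9: cell (4,0)='.' (+0 fires, +2 burnt)
  fire out at step 9

7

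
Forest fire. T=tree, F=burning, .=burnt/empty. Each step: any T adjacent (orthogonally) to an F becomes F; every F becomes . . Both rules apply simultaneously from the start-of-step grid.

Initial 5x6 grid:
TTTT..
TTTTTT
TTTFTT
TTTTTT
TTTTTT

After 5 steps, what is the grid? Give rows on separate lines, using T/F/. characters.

Step 1: 4 trees catch fire, 1 burn out
  TTTT..
  TTTFTT
  TTF.FT
  TTTFTT
  TTTTTT
Step 2: 8 trees catch fire, 4 burn out
  TTTF..
  TTF.FT
  TF...F
  TTF.FT
  TTTFTT
Step 3: 8 trees catch fire, 8 burn out
  TTF...
  TF...F
  F.....
  TF...F
  TTF.FT
Step 4: 5 trees catch fire, 8 burn out
  TF....
  F.....
  ......
  F.....
  TF...F
Step 5: 2 trees catch fire, 5 burn out
  F.....
  ......
  ......
  ......
  F.....

F.....
......
......
......
F.....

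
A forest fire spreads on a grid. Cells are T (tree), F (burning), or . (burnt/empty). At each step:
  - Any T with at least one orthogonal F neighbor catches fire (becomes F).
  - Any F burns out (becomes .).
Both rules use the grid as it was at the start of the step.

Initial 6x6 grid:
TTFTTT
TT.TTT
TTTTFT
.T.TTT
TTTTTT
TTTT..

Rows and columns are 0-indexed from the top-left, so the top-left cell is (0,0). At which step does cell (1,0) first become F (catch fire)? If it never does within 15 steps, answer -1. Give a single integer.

Step 1: cell (1,0)='T' (+6 fires, +2 burnt)
Step 2: cell (1,0)='T' (+9 fires, +6 burnt)
Step 3: cell (1,0)='F' (+5 fires, +9 burnt)
  -> target ignites at step 3
Step 4: cell (1,0)='.' (+4 fires, +5 burnt)
Step 5: cell (1,0)='.' (+2 fires, +4 burnt)
Step 6: cell (1,0)='.' (+2 fires, +2 burnt)
Step 7: cell (1,0)='.' (+1 fires, +2 burnt)
Step 8: cell (1,0)='.' (+0 fires, +1 burnt)
  fire out at step 8

3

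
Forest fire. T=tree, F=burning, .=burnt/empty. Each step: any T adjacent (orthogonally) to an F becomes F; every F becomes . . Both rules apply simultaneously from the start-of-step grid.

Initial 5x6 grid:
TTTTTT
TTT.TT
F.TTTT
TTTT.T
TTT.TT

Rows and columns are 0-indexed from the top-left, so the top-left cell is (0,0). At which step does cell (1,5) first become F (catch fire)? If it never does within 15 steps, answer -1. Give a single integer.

Step 1: cell (1,5)='T' (+2 fires, +1 burnt)
Step 2: cell (1,5)='T' (+4 fires, +2 burnt)
Step 3: cell (1,5)='T' (+4 fires, +4 burnt)
Step 4: cell (1,5)='T' (+4 fires, +4 burnt)
Step 5: cell (1,5)='T' (+2 fires, +4 burnt)
Step 6: cell (1,5)='T' (+2 fires, +2 burnt)
Step 7: cell (1,5)='T' (+3 fires, +2 burnt)
Step 8: cell (1,5)='F' (+2 fires, +3 burnt)
  -> target ignites at step 8
Step 9: cell (1,5)='.' (+1 fires, +2 burnt)
Step 10: cell (1,5)='.' (+1 fires, +1 burnt)
Step 11: cell (1,5)='.' (+0 fires, +1 burnt)
  fire out at step 11

8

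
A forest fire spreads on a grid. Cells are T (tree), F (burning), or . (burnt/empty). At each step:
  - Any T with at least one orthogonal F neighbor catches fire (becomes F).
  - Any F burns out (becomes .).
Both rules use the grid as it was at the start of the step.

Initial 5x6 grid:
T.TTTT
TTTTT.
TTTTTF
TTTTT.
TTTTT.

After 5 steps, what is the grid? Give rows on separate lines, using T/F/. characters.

Step 1: 1 trees catch fire, 1 burn out
  T.TTTT
  TTTTT.
  TTTTF.
  TTTTT.
  TTTTT.
Step 2: 3 trees catch fire, 1 burn out
  T.TTTT
  TTTTF.
  TTTF..
  TTTTF.
  TTTTT.
Step 3: 5 trees catch fire, 3 burn out
  T.TTFT
  TTTF..
  TTF...
  TTTF..
  TTTTF.
Step 4: 6 trees catch fire, 5 burn out
  T.TF.F
  TTF...
  TF....
  TTF...
  TTTF..
Step 5: 5 trees catch fire, 6 burn out
  T.F...
  TF....
  F.....
  TF....
  TTF...

T.F...
TF....
F.....
TF....
TTF...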